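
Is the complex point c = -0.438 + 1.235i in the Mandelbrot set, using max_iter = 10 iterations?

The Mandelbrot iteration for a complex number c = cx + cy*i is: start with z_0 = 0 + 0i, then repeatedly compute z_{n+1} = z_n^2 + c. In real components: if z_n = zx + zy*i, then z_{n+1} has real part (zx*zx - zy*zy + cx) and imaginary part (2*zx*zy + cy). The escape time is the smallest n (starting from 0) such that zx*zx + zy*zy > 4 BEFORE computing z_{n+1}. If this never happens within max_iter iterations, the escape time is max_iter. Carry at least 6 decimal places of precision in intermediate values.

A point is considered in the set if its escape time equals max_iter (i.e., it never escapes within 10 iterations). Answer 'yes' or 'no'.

Answer: no

Derivation:
z_0 = 0 + 0i, c = -0.4380 + 1.2350i
Iter 1: z = -0.4380 + 1.2350i, |z|^2 = 1.7171
Iter 2: z = -1.7714 + 0.1531i, |z|^2 = 3.1612
Iter 3: z = 2.6763 + 0.6925i, |z|^2 = 7.6423
Escaped at iteration 3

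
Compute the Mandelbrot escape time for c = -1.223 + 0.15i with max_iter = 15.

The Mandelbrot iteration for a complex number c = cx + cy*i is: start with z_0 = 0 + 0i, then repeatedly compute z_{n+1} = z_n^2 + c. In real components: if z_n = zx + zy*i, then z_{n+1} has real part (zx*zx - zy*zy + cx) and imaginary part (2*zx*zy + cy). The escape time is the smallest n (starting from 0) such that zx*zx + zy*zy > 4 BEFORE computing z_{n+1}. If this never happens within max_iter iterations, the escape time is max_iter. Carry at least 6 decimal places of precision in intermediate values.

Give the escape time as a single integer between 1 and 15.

z_0 = 0 + 0i, c = -1.2230 + 0.1500i
Iter 1: z = -1.2230 + 0.1500i, |z|^2 = 1.5182
Iter 2: z = 0.2502 + -0.2169i, |z|^2 = 0.1097
Iter 3: z = -1.2074 + 0.0415i, |z|^2 = 1.4596
Iter 4: z = 0.2332 + 0.0499i, |z|^2 = 0.0569
Iter 5: z = -1.1711 + 0.1733i, |z|^2 = 1.4015
Iter 6: z = 0.1185 + -0.2558i, |z|^2 = 0.0795
Iter 7: z = -1.2744 + 0.0894i, |z|^2 = 1.6321
Iter 8: z = 0.3931 + -0.0778i, |z|^2 = 0.1606
Iter 9: z = -1.0745 + 0.0888i, |z|^2 = 1.1624
Iter 10: z = -0.0764 + -0.0409i, |z|^2 = 0.0075
Iter 11: z = -1.2188 + 0.1563i, |z|^2 = 1.5100
Iter 12: z = 0.2382 + -0.2309i, |z|^2 = 0.1100
Iter 13: z = -1.2196 + 0.0400i, |z|^2 = 1.4890
Iter 14: z = 0.2628 + 0.0524i, |z|^2 = 0.0718

Answer: 15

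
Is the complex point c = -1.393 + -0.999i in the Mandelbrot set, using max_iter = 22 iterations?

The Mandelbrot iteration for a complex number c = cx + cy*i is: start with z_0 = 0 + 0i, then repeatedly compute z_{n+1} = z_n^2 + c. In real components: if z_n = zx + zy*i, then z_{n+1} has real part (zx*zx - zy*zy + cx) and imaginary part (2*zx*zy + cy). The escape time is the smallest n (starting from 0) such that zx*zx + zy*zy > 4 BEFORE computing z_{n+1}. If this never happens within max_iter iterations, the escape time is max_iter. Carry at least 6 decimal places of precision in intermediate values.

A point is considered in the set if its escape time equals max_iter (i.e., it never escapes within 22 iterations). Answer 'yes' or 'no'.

Answer: no

Derivation:
z_0 = 0 + 0i, c = -1.3930 + -0.9990i
Iter 1: z = -1.3930 + -0.9990i, |z|^2 = 2.9385
Iter 2: z = -0.4506 + 1.7842i, |z|^2 = 3.3864
Iter 3: z = -4.3734 + -2.6068i, |z|^2 = 25.9220
Escaped at iteration 3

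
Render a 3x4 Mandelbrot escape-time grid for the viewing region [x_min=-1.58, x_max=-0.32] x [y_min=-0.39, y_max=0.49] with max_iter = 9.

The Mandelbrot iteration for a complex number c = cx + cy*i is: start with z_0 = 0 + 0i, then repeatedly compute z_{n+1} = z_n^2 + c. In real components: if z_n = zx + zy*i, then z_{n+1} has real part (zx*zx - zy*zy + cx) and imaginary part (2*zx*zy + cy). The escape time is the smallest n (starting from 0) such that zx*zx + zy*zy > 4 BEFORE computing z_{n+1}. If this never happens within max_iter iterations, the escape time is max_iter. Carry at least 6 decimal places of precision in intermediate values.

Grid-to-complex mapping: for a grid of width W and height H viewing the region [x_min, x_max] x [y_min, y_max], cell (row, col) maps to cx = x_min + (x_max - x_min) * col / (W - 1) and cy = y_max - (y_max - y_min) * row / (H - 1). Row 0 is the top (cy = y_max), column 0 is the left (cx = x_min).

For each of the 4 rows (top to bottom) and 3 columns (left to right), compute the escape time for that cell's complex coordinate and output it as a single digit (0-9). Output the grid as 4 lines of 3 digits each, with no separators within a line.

(row=0, col=0): c = -1.5800 + 0.4900i → escape time 3
(row=0, col=1): c = -0.9500 + 0.4900i → escape time 5
(row=0, col=2): c = -0.3200 + 0.4900i → escape time 9
(row=1, col=0): c = -1.5800 + 0.1967i → escape time 5
(row=1, col=1): c = -0.9500 + 0.1967i → escape time 9
(row=1, col=2): c = -0.3200 + 0.1967i → escape time 9
(row=2, col=0): c = -1.5800 + -0.0967i → escape time 6
(row=2, col=1): c = -0.9500 + -0.0967i → escape time 9
(row=2, col=2): c = -0.3200 + -0.0967i → escape time 9
(row=3, col=0): c = -1.5800 + -0.3900i → escape time 4
(row=3, col=1): c = -0.9500 + -0.3900i → escape time 7
(row=3, col=2): c = -0.3200 + -0.3900i → escape time 9

Answer: 359
599
699
479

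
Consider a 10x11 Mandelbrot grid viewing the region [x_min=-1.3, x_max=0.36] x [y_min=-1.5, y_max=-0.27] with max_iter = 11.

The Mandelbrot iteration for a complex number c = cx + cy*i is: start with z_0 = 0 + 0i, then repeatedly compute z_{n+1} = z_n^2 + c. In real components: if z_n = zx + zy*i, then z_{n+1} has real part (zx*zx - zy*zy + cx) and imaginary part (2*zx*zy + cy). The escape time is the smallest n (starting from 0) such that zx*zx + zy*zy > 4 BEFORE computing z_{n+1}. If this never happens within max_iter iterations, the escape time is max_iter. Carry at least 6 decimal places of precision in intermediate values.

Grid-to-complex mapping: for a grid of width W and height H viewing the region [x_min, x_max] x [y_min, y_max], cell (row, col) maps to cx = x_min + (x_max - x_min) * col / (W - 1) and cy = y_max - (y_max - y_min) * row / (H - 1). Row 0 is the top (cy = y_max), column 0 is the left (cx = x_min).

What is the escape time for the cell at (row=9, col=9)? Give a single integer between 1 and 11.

Answer: 2

Derivation:
z_0 = 0 + 0i, c = 0.3600 + -1.3770i
Iter 1: z = 0.3600 + -1.3770i, |z|^2 = 2.0257
Iter 2: z = -1.4065 + -2.3684i, |z|^2 = 7.5878
Escaped at iteration 2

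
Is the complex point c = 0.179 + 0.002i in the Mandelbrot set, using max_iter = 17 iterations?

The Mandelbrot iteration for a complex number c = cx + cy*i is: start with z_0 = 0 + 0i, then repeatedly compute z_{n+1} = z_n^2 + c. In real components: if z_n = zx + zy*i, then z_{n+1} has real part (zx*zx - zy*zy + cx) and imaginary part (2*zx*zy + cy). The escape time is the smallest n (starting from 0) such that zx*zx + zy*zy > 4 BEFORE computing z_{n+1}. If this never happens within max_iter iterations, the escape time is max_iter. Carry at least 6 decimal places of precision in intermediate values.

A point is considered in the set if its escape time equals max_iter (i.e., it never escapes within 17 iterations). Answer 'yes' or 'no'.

Answer: yes

Derivation:
z_0 = 0 + 0i, c = 0.1790 + 0.0020i
Iter 1: z = 0.1790 + 0.0020i, |z|^2 = 0.0320
Iter 2: z = 0.2110 + 0.0027i, |z|^2 = 0.0445
Iter 3: z = 0.2235 + 0.0031i, |z|^2 = 0.0500
Iter 4: z = 0.2290 + 0.0034i, |z|^2 = 0.0524
Iter 5: z = 0.2314 + 0.0036i, |z|^2 = 0.0536
Iter 6: z = 0.2325 + 0.0036i, |z|^2 = 0.0541
Iter 7: z = 0.2331 + 0.0037i, |z|^2 = 0.0543
Iter 8: z = 0.2333 + 0.0037i, |z|^2 = 0.0544
Iter 9: z = 0.2334 + 0.0037i, |z|^2 = 0.0545
Iter 10: z = 0.2335 + 0.0037i, |z|^2 = 0.0545
Iter 11: z = 0.2335 + 0.0037i, |z|^2 = 0.0545
Iter 12: z = 0.2335 + 0.0038i, |z|^2 = 0.0545
Iter 13: z = 0.2335 + 0.0038i, |z|^2 = 0.0545
Iter 14: z = 0.2335 + 0.0038i, |z|^2 = 0.0545
Iter 15: z = 0.2335 + 0.0038i, |z|^2 = 0.0545
Iter 16: z = 0.2335 + 0.0038i, |z|^2 = 0.0545
Did not escape in 17 iterations → in set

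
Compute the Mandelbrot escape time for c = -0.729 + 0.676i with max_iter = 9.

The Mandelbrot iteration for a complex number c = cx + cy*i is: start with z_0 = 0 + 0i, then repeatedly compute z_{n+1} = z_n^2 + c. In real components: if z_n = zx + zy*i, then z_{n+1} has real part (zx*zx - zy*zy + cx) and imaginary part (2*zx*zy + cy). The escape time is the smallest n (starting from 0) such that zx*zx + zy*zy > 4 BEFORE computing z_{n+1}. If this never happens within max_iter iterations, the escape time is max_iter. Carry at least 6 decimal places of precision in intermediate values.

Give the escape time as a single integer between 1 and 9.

Answer: 5

Derivation:
z_0 = 0 + 0i, c = -0.7290 + 0.6760i
Iter 1: z = -0.7290 + 0.6760i, |z|^2 = 0.9884
Iter 2: z = -0.6545 + -0.3096i, |z|^2 = 0.5243
Iter 3: z = -0.3964 + 1.0813i, |z|^2 = 1.3264
Iter 4: z = -1.7410 + -0.1813i, |z|^2 = 3.0641
Iter 5: z = 2.2693 + 1.3074i, |z|^2 = 6.8593
Escaped at iteration 5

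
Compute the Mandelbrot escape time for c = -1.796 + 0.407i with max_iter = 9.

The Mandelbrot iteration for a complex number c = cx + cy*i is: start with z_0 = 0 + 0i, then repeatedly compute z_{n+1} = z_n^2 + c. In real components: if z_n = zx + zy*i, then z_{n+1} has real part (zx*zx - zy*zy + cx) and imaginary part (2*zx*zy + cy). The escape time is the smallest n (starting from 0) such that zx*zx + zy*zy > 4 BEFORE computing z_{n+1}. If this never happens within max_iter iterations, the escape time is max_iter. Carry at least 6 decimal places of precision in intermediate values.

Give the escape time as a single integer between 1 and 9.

z_0 = 0 + 0i, c = -1.7960 + 0.4070i
Iter 1: z = -1.7960 + 0.4070i, |z|^2 = 3.3913
Iter 2: z = 1.2640 + -1.0549i, |z|^2 = 2.7105
Iter 3: z = -1.3113 + -2.2598i, |z|^2 = 6.8263
Escaped at iteration 3

Answer: 3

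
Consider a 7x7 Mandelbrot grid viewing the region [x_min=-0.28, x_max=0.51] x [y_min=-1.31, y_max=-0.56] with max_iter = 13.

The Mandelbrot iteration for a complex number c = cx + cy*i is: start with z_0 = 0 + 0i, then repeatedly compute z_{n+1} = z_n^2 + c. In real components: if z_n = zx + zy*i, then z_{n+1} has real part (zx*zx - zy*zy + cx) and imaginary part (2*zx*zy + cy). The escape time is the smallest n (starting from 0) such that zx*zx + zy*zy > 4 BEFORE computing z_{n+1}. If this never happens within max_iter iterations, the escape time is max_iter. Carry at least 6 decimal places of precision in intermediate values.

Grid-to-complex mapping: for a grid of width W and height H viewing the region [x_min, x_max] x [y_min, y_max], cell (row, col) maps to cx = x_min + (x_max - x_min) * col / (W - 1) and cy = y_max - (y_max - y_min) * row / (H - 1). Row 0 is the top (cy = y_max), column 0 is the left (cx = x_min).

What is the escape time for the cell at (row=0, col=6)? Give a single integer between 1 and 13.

Answer: 4

Derivation:
z_0 = 0 + 0i, c = 0.5100 + -0.5600i
Iter 1: z = 0.5100 + -0.5600i, |z|^2 = 0.5737
Iter 2: z = 0.4565 + -1.1312i, |z|^2 = 1.4880
Iter 3: z = -0.5612 + -1.5928i, |z|^2 = 2.8519
Iter 4: z = -1.7120 + 1.2278i, |z|^2 = 4.4385
Escaped at iteration 4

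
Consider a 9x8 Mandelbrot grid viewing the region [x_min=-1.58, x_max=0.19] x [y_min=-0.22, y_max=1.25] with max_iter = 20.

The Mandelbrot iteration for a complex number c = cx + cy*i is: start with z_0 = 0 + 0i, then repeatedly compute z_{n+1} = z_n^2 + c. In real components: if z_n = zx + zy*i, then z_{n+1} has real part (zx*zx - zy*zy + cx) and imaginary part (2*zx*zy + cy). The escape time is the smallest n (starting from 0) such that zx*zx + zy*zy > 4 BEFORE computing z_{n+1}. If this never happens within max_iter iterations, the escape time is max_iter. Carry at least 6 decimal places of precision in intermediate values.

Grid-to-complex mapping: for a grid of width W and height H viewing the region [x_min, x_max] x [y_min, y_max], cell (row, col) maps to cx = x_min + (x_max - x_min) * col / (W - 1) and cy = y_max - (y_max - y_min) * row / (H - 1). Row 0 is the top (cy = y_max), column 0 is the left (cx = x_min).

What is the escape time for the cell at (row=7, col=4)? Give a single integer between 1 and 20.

Answer: 20

Derivation:
z_0 = 0 + 0i, c = -0.6950 + -0.2200i
Iter 1: z = -0.6950 + -0.2200i, |z|^2 = 0.5314
Iter 2: z = -0.2604 + 0.0858i, |z|^2 = 0.0752
Iter 3: z = -0.6346 + -0.2647i, |z|^2 = 0.4727
Iter 4: z = -0.3624 + 0.1159i, |z|^2 = 0.1448
Iter 5: z = -0.5771 + -0.3040i, |z|^2 = 0.4255
Iter 6: z = -0.4544 + 0.1309i, |z|^2 = 0.2236
Iter 7: z = -0.5057 + -0.3390i, |z|^2 = 0.3706
Iter 8: z = -0.5542 + 0.1228i, |z|^2 = 0.3222
Iter 9: z = -0.4030 + -0.3561i, |z|^2 = 0.2892
Iter 10: z = -0.6594 + 0.0670i, |z|^2 = 0.4393
Iter 11: z = -0.2647 + -0.3084i, |z|^2 = 0.1651
Iter 12: z = -0.7201 + -0.0568i, |z|^2 = 0.5217
Iter 13: z = -0.1797 + -0.1382i, |z|^2 = 0.0514
Iter 14: z = -0.6818 + -0.1703i, |z|^2 = 0.4939
Iter 15: z = -0.2591 + 0.0122i, |z|^2 = 0.0673
Iter 16: z = -0.6280 + -0.2263i, |z|^2 = 0.4456
Iter 17: z = -0.3519 + 0.0643i, |z|^2 = 0.1279
Iter 18: z = -0.5753 + -0.2652i, |z|^2 = 0.4014
Iter 19: z = -0.4343 + 0.0852i, |z|^2 = 0.1959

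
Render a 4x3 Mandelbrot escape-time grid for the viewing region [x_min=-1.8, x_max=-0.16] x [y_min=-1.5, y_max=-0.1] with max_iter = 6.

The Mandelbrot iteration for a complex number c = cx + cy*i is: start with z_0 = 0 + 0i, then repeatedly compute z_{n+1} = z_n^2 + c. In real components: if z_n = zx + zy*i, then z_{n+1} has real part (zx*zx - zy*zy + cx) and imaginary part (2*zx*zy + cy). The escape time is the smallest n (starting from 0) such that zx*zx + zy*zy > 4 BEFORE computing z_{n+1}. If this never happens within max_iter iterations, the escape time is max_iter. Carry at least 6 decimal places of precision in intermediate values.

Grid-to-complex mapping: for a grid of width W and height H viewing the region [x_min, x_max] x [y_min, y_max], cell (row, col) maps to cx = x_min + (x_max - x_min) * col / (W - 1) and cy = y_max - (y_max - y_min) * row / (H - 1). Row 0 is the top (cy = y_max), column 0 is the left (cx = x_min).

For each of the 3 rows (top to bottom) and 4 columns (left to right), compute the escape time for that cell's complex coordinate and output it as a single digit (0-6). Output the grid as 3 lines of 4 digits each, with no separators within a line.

(row=0, col=0): c = -1.8000 + -0.1000i → escape time 4
(row=0, col=1): c = -1.2533 + -0.1000i → escape time 6
(row=0, col=2): c = -0.7067 + -0.1000i → escape time 6
(row=0, col=3): c = -0.1600 + -0.1000i → escape time 6
(row=1, col=0): c = -1.8000 + -0.8000i → escape time 2
(row=1, col=1): c = -1.2533 + -0.8000i → escape time 3
(row=1, col=2): c = -0.7067 + -0.8000i → escape time 4
(row=1, col=3): c = -0.1600 + -0.8000i → escape time 6
(row=2, col=0): c = -1.8000 + -1.5000i → escape time 1
(row=2, col=1): c = -1.2533 + -1.5000i → escape time 2
(row=2, col=2): c = -0.7067 + -1.5000i → escape time 2
(row=2, col=3): c = -0.1600 + -1.5000i → escape time 2

Answer: 4666
2346
1222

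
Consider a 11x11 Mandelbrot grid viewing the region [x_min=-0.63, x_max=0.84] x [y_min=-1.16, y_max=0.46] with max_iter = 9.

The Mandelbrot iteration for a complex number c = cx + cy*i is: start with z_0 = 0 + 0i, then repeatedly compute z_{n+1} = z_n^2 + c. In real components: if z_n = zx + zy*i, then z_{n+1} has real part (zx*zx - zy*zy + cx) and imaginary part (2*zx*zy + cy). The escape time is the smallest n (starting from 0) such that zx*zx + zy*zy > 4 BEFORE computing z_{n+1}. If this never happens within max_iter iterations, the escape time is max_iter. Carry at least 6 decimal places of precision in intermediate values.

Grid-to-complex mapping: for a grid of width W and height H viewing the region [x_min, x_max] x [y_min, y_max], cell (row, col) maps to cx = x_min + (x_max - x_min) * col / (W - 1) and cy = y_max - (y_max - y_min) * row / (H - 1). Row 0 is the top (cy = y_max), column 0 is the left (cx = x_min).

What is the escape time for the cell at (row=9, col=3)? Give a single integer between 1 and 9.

Answer: 8

Derivation:
z_0 = 0 + 0i, c = -0.1890 + -0.9980i
Iter 1: z = -0.1890 + -0.9980i, |z|^2 = 1.0317
Iter 2: z = -1.1493 + -0.6208i, |z|^2 = 1.7062
Iter 3: z = 0.7465 + 0.4288i, |z|^2 = 0.7412
Iter 4: z = 0.1844 + -0.3577i, |z|^2 = 0.1620
Iter 5: z = -0.2830 + -1.1299i, |z|^2 = 1.3568
Iter 6: z = -1.3856 + -0.3585i, |z|^2 = 2.0485
Iter 7: z = 1.6024 + -0.0044i, |z|^2 = 2.5676
Iter 8: z = 2.3786 + -1.0121i, |z|^2 = 6.6820
Escaped at iteration 8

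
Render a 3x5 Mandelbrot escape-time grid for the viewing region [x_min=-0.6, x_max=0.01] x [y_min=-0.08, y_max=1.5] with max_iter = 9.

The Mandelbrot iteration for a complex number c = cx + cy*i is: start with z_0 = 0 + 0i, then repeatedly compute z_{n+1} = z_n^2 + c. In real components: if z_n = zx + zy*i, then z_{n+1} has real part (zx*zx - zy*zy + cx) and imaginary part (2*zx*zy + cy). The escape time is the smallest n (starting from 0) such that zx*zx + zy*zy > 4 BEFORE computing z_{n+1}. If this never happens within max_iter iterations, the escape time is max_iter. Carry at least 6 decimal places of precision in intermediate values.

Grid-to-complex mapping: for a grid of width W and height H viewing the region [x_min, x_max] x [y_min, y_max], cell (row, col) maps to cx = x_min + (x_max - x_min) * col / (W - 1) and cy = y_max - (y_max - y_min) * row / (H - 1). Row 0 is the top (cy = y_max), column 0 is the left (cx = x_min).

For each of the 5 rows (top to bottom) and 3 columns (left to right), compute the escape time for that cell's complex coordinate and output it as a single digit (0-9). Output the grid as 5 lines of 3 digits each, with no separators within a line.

(row=0, col=0): c = -0.6000 + 1.5000i → escape time 2
(row=0, col=1): c = -0.2950 + 1.5000i → escape time 2
(row=0, col=2): c = 0.0100 + 1.5000i → escape time 2
(row=1, col=0): c = -0.6000 + 1.1050i → escape time 3
(row=1, col=1): c = -0.2950 + 1.1050i → escape time 4
(row=1, col=2): c = 0.0100 + 1.1050i → escape time 4
(row=2, col=0): c = -0.6000 + 0.7100i → escape time 7
(row=2, col=1): c = -0.2950 + 0.7100i → escape time 9
(row=2, col=2): c = 0.0100 + 0.7100i → escape time 9
(row=3, col=0): c = -0.6000 + 0.3150i → escape time 9
(row=3, col=1): c = -0.2950 + 0.3150i → escape time 9
(row=3, col=2): c = 0.0100 + 0.3150i → escape time 9
(row=4, col=0): c = -0.6000 + -0.0800i → escape time 9
(row=4, col=1): c = -0.2950 + -0.0800i → escape time 9
(row=4, col=2): c = 0.0100 + -0.0800i → escape time 9

Answer: 222
344
799
999
999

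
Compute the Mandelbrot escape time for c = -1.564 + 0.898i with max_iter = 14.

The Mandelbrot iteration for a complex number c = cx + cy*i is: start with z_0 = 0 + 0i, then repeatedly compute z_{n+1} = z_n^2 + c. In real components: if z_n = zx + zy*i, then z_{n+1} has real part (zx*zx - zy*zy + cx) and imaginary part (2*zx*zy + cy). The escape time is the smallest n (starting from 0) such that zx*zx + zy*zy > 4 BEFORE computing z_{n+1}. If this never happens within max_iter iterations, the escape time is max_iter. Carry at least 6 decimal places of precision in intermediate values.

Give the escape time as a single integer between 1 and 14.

Answer: 3

Derivation:
z_0 = 0 + 0i, c = -1.5640 + 0.8980i
Iter 1: z = -1.5640 + 0.8980i, |z|^2 = 3.2525
Iter 2: z = 0.0757 + -1.9109i, |z|^2 = 3.6574
Iter 3: z = -5.2100 + 0.6087i, |z|^2 = 27.5144
Escaped at iteration 3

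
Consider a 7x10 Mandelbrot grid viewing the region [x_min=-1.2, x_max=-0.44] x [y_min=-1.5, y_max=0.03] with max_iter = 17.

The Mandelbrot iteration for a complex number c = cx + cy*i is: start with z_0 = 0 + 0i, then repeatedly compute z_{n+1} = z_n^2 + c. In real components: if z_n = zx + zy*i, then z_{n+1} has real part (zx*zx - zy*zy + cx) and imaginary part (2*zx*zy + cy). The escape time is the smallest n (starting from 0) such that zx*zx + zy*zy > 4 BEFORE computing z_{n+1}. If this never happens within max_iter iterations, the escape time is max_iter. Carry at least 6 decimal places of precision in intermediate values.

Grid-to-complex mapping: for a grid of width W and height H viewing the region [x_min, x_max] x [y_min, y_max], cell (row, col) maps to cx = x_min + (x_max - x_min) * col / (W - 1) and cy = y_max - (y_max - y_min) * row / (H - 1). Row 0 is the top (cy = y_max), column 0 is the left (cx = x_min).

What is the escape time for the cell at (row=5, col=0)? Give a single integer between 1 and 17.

z_0 = 0 + 0i, c = -1.2000 + -0.8200i
Iter 1: z = -1.2000 + -0.8200i, |z|^2 = 2.1124
Iter 2: z = -0.4324 + 1.1480i, |z|^2 = 1.5049
Iter 3: z = -2.3309 + -1.8128i, |z|^2 = 8.7195
Escaped at iteration 3

Answer: 3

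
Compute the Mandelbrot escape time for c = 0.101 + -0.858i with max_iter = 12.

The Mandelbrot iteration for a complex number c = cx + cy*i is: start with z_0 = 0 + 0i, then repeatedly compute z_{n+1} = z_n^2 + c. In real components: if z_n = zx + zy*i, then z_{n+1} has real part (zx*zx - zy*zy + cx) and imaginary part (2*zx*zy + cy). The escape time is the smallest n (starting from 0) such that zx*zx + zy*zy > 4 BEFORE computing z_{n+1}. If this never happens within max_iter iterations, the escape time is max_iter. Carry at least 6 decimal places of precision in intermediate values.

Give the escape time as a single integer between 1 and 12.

z_0 = 0 + 0i, c = 0.1010 + -0.8580i
Iter 1: z = 0.1010 + -0.8580i, |z|^2 = 0.7464
Iter 2: z = -0.6250 + -1.0313i, |z|^2 = 1.4542
Iter 3: z = -0.5720 + 0.4311i, |z|^2 = 0.5130
Iter 4: z = 0.2424 + -1.3512i, |z|^2 = 1.8844
Iter 5: z = -1.6659 + -1.5131i, |z|^2 = 5.0646
Escaped at iteration 5

Answer: 5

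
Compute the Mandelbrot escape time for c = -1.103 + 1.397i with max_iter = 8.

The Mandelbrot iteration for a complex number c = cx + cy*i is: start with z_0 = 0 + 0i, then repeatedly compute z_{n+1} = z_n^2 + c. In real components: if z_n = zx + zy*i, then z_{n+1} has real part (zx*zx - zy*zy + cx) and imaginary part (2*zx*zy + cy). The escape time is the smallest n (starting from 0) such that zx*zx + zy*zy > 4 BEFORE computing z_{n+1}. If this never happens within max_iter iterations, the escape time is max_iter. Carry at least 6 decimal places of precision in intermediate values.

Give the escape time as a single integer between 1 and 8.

z_0 = 0 + 0i, c = -1.1030 + 1.3970i
Iter 1: z = -1.1030 + 1.3970i, |z|^2 = 3.1682
Iter 2: z = -1.8380 + -1.6848i, |z|^2 = 6.2167
Escaped at iteration 2

Answer: 2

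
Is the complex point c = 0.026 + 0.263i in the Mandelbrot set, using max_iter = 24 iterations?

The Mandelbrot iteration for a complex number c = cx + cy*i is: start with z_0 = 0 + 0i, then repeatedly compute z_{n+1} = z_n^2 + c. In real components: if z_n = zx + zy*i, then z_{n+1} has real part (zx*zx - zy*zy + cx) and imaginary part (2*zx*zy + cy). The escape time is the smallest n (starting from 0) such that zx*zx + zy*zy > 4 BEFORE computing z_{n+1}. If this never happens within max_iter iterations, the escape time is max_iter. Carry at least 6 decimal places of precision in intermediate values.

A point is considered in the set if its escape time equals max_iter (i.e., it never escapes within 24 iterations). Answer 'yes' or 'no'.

Answer: yes

Derivation:
z_0 = 0 + 0i, c = 0.0260 + 0.2630i
Iter 1: z = 0.0260 + 0.2630i, |z|^2 = 0.0698
Iter 2: z = -0.0425 + 0.2767i, |z|^2 = 0.0784
Iter 3: z = -0.0487 + 0.2395i, |z|^2 = 0.0597
Iter 4: z = -0.0290 + 0.2397i, |z|^2 = 0.0583
Iter 5: z = -0.0306 + 0.2491i, |z|^2 = 0.0630
Iter 6: z = -0.0351 + 0.2478i, |z|^2 = 0.0626
Iter 7: z = -0.0342 + 0.2456i, |z|^2 = 0.0615
Iter 8: z = -0.0332 + 0.2462i, |z|^2 = 0.0617
Iter 9: z = -0.0335 + 0.2467i, |z|^2 = 0.0620
Iter 10: z = -0.0337 + 0.2465i, |z|^2 = 0.0619
Iter 11: z = -0.0336 + 0.2464i, |z|^2 = 0.0618
Iter 12: z = -0.0336 + 0.2464i, |z|^2 = 0.0619
Iter 13: z = -0.0336 + 0.2465i, |z|^2 = 0.0619
Iter 14: z = -0.0336 + 0.2464i, |z|^2 = 0.0619
Iter 15: z = -0.0336 + 0.2464i, |z|^2 = 0.0619
Iter 16: z = -0.0336 + 0.2464i, |z|^2 = 0.0619
Iter 17: z = -0.0336 + 0.2464i, |z|^2 = 0.0619
Iter 18: z = -0.0336 + 0.2464i, |z|^2 = 0.0619
Iter 19: z = -0.0336 + 0.2464i, |z|^2 = 0.0619
Iter 20: z = -0.0336 + 0.2464i, |z|^2 = 0.0619
Iter 21: z = -0.0336 + 0.2464i, |z|^2 = 0.0619
Iter 22: z = -0.0336 + 0.2464i, |z|^2 = 0.0619
Iter 23: z = -0.0336 + 0.2464i, |z|^2 = 0.0619
Did not escape in 24 iterations → in set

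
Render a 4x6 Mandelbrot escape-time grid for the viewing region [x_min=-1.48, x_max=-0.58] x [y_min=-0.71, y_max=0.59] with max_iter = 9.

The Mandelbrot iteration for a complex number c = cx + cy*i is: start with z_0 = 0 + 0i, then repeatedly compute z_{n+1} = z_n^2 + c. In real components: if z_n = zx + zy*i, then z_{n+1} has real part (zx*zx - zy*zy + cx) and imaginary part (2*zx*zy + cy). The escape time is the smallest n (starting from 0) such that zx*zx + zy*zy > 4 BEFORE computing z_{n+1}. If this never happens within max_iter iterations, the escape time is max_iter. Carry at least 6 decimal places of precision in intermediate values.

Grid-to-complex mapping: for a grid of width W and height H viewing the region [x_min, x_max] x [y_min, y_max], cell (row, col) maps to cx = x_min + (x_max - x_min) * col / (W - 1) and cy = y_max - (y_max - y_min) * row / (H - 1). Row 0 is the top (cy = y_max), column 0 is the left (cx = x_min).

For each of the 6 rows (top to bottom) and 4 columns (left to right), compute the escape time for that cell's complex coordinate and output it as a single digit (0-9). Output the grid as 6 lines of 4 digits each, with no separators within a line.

Answer: 3459
5999
8999
5999
3669
3347

Derivation:
(row=0, col=0): c = -1.4800 + 0.5900i → escape time 3
(row=0, col=1): c = -1.1800 + 0.5900i → escape time 4
(row=0, col=2): c = -0.8800 + 0.5900i → escape time 5
(row=0, col=3): c = -0.5800 + 0.5900i → escape time 9
(row=1, col=0): c = -1.4800 + 0.3300i → escape time 5
(row=1, col=1): c = -1.1800 + 0.3300i → escape time 9
(row=1, col=2): c = -0.8800 + 0.3300i → escape time 9
(row=1, col=3): c = -0.5800 + 0.3300i → escape time 9
(row=2, col=0): c = -1.4800 + 0.0700i → escape time 8
(row=2, col=1): c = -1.1800 + 0.0700i → escape time 9
(row=2, col=2): c = -0.8800 + 0.0700i → escape time 9
(row=2, col=3): c = -0.5800 + 0.0700i → escape time 9
(row=3, col=0): c = -1.4800 + -0.1900i → escape time 5
(row=3, col=1): c = -1.1800 + -0.1900i → escape time 9
(row=3, col=2): c = -0.8800 + -0.1900i → escape time 9
(row=3, col=3): c = -0.5800 + -0.1900i → escape time 9
(row=4, col=0): c = -1.4800 + -0.4500i → escape time 3
(row=4, col=1): c = -1.1800 + -0.4500i → escape time 6
(row=4, col=2): c = -0.8800 + -0.4500i → escape time 6
(row=4, col=3): c = -0.5800 + -0.4500i → escape time 9
(row=5, col=0): c = -1.4800 + -0.7100i → escape time 3
(row=5, col=1): c = -1.1800 + -0.7100i → escape time 3
(row=5, col=2): c = -0.8800 + -0.7100i → escape time 4
(row=5, col=3): c = -0.5800 + -0.7100i → escape time 7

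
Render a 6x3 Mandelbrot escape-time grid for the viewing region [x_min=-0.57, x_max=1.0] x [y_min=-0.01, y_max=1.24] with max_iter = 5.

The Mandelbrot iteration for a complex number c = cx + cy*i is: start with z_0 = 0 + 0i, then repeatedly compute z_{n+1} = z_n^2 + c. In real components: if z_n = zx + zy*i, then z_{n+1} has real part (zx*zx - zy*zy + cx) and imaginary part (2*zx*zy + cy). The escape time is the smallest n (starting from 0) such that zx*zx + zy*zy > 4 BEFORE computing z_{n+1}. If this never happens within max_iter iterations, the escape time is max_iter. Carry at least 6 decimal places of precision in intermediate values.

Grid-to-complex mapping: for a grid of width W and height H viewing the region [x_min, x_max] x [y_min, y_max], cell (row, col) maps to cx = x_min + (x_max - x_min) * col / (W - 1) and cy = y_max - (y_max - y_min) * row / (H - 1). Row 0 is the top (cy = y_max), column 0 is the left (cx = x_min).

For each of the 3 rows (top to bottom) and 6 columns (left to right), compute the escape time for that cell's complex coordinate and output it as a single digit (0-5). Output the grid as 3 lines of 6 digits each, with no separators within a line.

Answer: 332222
555532
555532

Derivation:
(row=0, col=0): c = -0.5700 + 1.2400i → escape time 3
(row=0, col=1): c = -0.2560 + 1.2400i → escape time 3
(row=0, col=2): c = 0.0580 + 1.2400i → escape time 2
(row=0, col=3): c = 0.3720 + 1.2400i → escape time 2
(row=0, col=4): c = 0.6860 + 1.2400i → escape time 2
(row=0, col=5): c = 1.0000 + 1.2400i → escape time 2
(row=1, col=0): c = -0.5700 + 0.6150i → escape time 5
(row=1, col=1): c = -0.2560 + 0.6150i → escape time 5
(row=1, col=2): c = 0.0580 + 0.6150i → escape time 5
(row=1, col=3): c = 0.3720 + 0.6150i → escape time 5
(row=1, col=4): c = 0.6860 + 0.6150i → escape time 3
(row=1, col=5): c = 1.0000 + 0.6150i → escape time 2
(row=2, col=0): c = -0.5700 + -0.0100i → escape time 5
(row=2, col=1): c = -0.2560 + -0.0100i → escape time 5
(row=2, col=2): c = 0.0580 + -0.0100i → escape time 5
(row=2, col=3): c = 0.3720 + -0.0100i → escape time 5
(row=2, col=4): c = 0.6860 + -0.0100i → escape time 3
(row=2, col=5): c = 1.0000 + -0.0100i → escape time 2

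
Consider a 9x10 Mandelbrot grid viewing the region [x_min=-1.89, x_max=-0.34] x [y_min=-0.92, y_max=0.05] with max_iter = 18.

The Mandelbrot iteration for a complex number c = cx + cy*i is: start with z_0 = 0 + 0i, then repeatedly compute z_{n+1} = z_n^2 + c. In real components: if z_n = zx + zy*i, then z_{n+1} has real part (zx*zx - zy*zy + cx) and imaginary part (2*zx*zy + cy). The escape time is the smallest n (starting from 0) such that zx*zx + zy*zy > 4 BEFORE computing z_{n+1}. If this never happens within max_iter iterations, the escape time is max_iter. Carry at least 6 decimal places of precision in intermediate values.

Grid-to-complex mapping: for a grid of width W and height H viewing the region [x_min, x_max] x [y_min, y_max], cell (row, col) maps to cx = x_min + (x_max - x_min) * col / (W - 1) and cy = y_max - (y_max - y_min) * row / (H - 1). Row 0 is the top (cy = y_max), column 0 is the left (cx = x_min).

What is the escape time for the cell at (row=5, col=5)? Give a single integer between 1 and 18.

z_0 = 0 + 0i, c = -0.9213 + -0.4889i
Iter 1: z = -0.9213 + -0.4889i, |z|^2 = 1.0877
Iter 2: z = -0.3116 + 0.4119i, |z|^2 = 0.2667
Iter 3: z = -0.9938 + -0.7455i, |z|^2 = 1.5435
Iter 4: z = -0.4894 + 0.9930i, |z|^2 = 1.2256
Iter 5: z = -1.6678 + -1.4608i, |z|^2 = 4.9156
Escaped at iteration 5

Answer: 5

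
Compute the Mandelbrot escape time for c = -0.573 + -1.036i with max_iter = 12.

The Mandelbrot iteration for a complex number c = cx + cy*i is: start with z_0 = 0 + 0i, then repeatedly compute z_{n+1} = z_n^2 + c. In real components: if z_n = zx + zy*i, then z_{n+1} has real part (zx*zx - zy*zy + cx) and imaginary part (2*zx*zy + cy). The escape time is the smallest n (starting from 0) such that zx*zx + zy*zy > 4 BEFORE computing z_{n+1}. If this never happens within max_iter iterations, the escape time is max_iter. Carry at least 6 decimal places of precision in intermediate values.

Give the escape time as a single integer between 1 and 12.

Answer: 4

Derivation:
z_0 = 0 + 0i, c = -0.5730 + -1.0360i
Iter 1: z = -0.5730 + -1.0360i, |z|^2 = 1.4016
Iter 2: z = -1.3180 + 0.1513i, |z|^2 = 1.7599
Iter 3: z = 1.1412 + -1.4347i, |z|^2 = 3.3606
Iter 4: z = -1.3291 + -4.3104i, |z|^2 = 20.3465
Escaped at iteration 4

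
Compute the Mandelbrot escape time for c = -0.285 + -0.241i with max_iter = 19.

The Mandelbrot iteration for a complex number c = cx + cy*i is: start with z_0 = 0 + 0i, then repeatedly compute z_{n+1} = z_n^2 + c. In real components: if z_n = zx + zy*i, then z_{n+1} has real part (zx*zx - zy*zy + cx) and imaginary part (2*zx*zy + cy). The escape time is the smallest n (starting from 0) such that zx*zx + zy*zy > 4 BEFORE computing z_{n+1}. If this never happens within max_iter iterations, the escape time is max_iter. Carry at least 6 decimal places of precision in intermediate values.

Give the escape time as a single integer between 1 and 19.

z_0 = 0 + 0i, c = -0.2850 + -0.2410i
Iter 1: z = -0.2850 + -0.2410i, |z|^2 = 0.1393
Iter 2: z = -0.2619 + -0.1036i, |z|^2 = 0.0793
Iter 3: z = -0.2272 + -0.1867i, |z|^2 = 0.0865
Iter 4: z = -0.2683 + -0.1562i, |z|^2 = 0.0964
Iter 5: z = -0.2374 + -0.1572i, |z|^2 = 0.0811
Iter 6: z = -0.2533 + -0.1663i, |z|^2 = 0.0919
Iter 7: z = -0.2485 + -0.1567i, |z|^2 = 0.0863
Iter 8: z = -0.2478 + -0.1631i, |z|^2 = 0.0880
Iter 9: z = -0.2502 + -0.1602i, |z|^2 = 0.0882
Iter 10: z = -0.2481 + -0.1609i, |z|^2 = 0.0874
Iter 11: z = -0.2493 + -0.1612i, |z|^2 = 0.0882
Iter 12: z = -0.2488 + -0.1606i, |z|^2 = 0.0877
Iter 13: z = -0.2489 + -0.1611i, |z|^2 = 0.0879
Iter 14: z = -0.2490 + -0.1608i, |z|^2 = 0.0879
Iter 15: z = -0.2489 + -0.1609i, |z|^2 = 0.0878
Iter 16: z = -0.2490 + -0.1609i, |z|^2 = 0.0879
Iter 17: z = -0.2489 + -0.1609i, |z|^2 = 0.0878
Iter 18: z = -0.2489 + -0.1609i, |z|^2 = 0.0879

Answer: 19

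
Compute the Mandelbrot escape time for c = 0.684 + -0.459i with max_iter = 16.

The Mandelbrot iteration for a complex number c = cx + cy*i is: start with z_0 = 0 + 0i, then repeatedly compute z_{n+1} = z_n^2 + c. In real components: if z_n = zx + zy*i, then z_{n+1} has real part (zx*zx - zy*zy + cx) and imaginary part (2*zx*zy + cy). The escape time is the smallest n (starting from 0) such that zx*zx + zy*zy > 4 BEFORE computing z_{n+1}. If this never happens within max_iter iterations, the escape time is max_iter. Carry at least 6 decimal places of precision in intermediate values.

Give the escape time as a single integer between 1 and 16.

z_0 = 0 + 0i, c = 0.6840 + -0.4590i
Iter 1: z = 0.6840 + -0.4590i, |z|^2 = 0.6785
Iter 2: z = 0.9412 + -1.0869i, |z|^2 = 2.0672
Iter 3: z = 0.3884 + -2.5049i, |z|^2 = 6.4256
Escaped at iteration 3

Answer: 3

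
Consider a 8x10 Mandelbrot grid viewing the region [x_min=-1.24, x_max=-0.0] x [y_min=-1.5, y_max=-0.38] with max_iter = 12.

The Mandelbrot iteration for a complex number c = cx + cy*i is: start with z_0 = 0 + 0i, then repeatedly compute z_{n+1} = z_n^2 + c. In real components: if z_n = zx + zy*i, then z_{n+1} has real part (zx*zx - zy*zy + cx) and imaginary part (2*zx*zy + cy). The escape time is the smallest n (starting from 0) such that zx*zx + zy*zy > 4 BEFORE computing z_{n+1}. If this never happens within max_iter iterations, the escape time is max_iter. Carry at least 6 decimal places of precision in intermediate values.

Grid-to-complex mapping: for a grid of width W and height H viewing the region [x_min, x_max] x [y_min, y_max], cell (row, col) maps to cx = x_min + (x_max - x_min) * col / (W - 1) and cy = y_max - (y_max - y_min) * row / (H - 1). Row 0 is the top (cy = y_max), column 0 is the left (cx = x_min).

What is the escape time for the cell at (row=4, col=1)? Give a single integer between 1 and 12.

z_0 = 0 + 0i, c = -1.0629 + -0.8778i
Iter 1: z = -1.0629 + -0.8778i, |z|^2 = 1.9002
Iter 2: z = -0.7037 + 0.9881i, |z|^2 = 1.4716
Iter 3: z = -1.5441 + -2.2684i, |z|^2 = 7.5300
Escaped at iteration 3

Answer: 3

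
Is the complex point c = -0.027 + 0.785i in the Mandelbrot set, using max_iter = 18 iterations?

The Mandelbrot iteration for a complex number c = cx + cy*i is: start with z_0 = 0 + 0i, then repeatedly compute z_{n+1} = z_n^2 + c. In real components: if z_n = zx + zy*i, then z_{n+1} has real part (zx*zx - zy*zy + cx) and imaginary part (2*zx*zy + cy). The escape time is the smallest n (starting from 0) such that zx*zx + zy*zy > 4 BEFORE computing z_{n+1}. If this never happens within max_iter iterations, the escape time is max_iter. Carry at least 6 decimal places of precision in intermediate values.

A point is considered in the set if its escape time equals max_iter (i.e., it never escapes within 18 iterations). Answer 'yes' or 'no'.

Answer: yes

Derivation:
z_0 = 0 + 0i, c = -0.0270 + 0.7850i
Iter 1: z = -0.0270 + 0.7850i, |z|^2 = 0.6170
Iter 2: z = -0.6425 + 0.7426i, |z|^2 = 0.9643
Iter 3: z = -0.1657 + -0.1692i, |z|^2 = 0.0561
Iter 4: z = -0.0282 + 0.8411i, |z|^2 = 0.7082
Iter 5: z = -0.7336 + 0.7376i, |z|^2 = 1.0822
Iter 6: z = -0.0328 + -0.2972i, |z|^2 = 0.0894
Iter 7: z = -0.1142 + 0.8045i, |z|^2 = 0.6603
Iter 8: z = -0.6612 + 0.6012i, |z|^2 = 0.7986
Iter 9: z = 0.0487 + -0.0100i, |z|^2 = 0.0025
Iter 10: z = -0.0247 + 0.7840i, |z|^2 = 0.6153
Iter 11: z = -0.6411 + 0.7462i, |z|^2 = 0.9679
Iter 12: z = -0.1729 + -0.1718i, |z|^2 = 0.0594
Iter 13: z = -0.0266 + 0.8444i, |z|^2 = 0.7137
Iter 14: z = -0.7393 + 0.7400i, |z|^2 = 1.0942
Iter 15: z = -0.0281 + -0.3092i, |z|^2 = 0.0964
Iter 16: z = -0.1218 + 0.8024i, |z|^2 = 0.6586
Iter 17: z = -0.6560 + 0.5895i, |z|^2 = 0.7778
Did not escape in 18 iterations → in set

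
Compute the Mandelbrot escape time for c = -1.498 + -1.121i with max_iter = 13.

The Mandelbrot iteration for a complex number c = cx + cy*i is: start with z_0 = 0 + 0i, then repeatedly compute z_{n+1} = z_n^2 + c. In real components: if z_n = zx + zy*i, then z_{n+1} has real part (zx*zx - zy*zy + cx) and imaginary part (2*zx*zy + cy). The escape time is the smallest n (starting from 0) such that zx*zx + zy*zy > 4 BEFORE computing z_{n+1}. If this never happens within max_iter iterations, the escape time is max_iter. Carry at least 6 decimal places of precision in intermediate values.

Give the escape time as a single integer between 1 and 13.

z_0 = 0 + 0i, c = -1.4980 + -1.1210i
Iter 1: z = -1.4980 + -1.1210i, |z|^2 = 3.5006
Iter 2: z = -0.5106 + 2.2375i, |z|^2 = 5.2672
Escaped at iteration 2

Answer: 2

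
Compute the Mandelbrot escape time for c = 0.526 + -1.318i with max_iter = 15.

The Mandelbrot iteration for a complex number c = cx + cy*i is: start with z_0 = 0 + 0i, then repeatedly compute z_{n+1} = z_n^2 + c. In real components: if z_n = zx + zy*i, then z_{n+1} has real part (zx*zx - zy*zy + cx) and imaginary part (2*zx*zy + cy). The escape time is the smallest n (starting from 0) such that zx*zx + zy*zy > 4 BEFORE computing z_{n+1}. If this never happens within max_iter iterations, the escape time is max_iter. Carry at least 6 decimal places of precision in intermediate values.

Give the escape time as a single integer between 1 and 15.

Answer: 2

Derivation:
z_0 = 0 + 0i, c = 0.5260 + -1.3180i
Iter 1: z = 0.5260 + -1.3180i, |z|^2 = 2.0138
Iter 2: z = -0.9344 + -2.7045i, |z|^2 = 8.1877
Escaped at iteration 2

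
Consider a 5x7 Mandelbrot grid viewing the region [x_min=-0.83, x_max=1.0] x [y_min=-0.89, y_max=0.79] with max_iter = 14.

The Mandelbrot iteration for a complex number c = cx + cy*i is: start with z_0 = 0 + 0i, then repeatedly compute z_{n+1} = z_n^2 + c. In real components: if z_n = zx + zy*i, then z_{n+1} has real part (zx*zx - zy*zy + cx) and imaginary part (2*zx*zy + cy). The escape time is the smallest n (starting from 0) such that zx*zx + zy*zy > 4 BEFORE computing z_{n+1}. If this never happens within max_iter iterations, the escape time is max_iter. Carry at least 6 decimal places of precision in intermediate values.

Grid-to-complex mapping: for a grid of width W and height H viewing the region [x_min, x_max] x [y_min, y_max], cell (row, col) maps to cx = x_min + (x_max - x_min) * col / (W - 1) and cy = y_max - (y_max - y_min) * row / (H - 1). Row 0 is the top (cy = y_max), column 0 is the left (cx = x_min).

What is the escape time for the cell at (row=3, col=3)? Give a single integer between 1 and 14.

Answer: 4

Derivation:
z_0 = 0 + 0i, c = 0.5425 + -0.0500i
Iter 1: z = 0.5425 + -0.0500i, |z|^2 = 0.2968
Iter 2: z = 0.8343 + -0.1043i, |z|^2 = 0.7069
Iter 3: z = 1.2277 + -0.2240i, |z|^2 = 1.5574
Iter 4: z = 1.9996 + -0.5999i, |z|^2 = 4.3582
Escaped at iteration 4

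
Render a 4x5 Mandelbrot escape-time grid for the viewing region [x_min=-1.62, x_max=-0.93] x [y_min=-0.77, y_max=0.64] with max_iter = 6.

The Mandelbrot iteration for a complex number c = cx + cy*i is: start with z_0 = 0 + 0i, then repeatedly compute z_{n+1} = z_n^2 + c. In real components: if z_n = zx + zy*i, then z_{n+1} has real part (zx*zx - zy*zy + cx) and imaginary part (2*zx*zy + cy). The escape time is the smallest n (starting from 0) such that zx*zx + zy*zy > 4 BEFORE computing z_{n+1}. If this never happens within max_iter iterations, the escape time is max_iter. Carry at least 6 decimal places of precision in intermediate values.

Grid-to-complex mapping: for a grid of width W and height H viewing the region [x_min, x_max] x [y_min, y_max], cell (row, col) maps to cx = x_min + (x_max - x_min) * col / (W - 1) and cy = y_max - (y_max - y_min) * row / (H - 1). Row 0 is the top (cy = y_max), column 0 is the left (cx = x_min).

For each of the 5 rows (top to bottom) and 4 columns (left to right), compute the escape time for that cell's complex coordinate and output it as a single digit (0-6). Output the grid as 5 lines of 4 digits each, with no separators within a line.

(row=0, col=0): c = -1.6200 + 0.6400i → escape time 3
(row=0, col=1): c = -1.3900 + 0.6400i → escape time 3
(row=0, col=2): c = -1.1600 + 0.6400i → escape time 3
(row=0, col=3): c = -0.9300 + 0.6400i → escape time 4
(row=1, col=0): c = -1.6200 + 0.2875i → escape time 4
(row=1, col=1): c = -1.3900 + 0.2875i → escape time 5
(row=1, col=2): c = -1.1600 + 0.2875i → escape time 6
(row=1, col=3): c = -0.9300 + 0.2875i → escape time 6
(row=2, col=0): c = -1.6200 + -0.0650i → escape time 6
(row=2, col=1): c = -1.3900 + -0.0650i → escape time 6
(row=2, col=2): c = -1.1600 + -0.0650i → escape time 6
(row=2, col=3): c = -0.9300 + -0.0650i → escape time 6
(row=3, col=0): c = -1.6200 + -0.4175i → escape time 3
(row=3, col=1): c = -1.3900 + -0.4175i → escape time 4
(row=3, col=2): c = -1.1600 + -0.4175i → escape time 6
(row=3, col=3): c = -0.9300 + -0.4175i → escape time 6
(row=4, col=0): c = -1.6200 + -0.7700i → escape time 3
(row=4, col=1): c = -1.3900 + -0.7700i → escape time 3
(row=4, col=2): c = -1.1600 + -0.7700i → escape time 3
(row=4, col=3): c = -0.9300 + -0.7700i → escape time 4

Answer: 3334
4566
6666
3466
3334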